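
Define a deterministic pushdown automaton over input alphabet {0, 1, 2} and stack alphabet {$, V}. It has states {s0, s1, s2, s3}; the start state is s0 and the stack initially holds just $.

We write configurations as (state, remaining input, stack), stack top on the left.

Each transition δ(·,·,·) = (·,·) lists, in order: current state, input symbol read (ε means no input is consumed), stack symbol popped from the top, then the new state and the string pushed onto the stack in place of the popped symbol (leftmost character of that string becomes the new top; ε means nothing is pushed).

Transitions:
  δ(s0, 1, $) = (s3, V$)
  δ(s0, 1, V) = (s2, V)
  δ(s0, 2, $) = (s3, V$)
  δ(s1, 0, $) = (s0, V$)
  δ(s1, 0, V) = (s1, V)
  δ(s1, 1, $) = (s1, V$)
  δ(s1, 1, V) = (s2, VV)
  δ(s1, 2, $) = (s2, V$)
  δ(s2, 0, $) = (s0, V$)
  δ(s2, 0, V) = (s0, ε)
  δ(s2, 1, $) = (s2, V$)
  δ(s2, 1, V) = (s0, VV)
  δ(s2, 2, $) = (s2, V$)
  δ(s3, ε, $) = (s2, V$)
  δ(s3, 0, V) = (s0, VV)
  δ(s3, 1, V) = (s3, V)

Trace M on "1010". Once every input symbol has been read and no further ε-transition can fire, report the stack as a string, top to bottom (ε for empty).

V$

(s0, 1010, $)
  read 1, top $: go to s3, push V$ → (s3, 010, V$)
  read 0, top V: go to s0, push VV → (s0, 10, VV$)
  read 1, top V: go to s2, push V → (s2, 0, VV$)
  read 0, top V: go to s0, push ε → (s0, ε, V$)
All input consumed in state s0 with stack V$.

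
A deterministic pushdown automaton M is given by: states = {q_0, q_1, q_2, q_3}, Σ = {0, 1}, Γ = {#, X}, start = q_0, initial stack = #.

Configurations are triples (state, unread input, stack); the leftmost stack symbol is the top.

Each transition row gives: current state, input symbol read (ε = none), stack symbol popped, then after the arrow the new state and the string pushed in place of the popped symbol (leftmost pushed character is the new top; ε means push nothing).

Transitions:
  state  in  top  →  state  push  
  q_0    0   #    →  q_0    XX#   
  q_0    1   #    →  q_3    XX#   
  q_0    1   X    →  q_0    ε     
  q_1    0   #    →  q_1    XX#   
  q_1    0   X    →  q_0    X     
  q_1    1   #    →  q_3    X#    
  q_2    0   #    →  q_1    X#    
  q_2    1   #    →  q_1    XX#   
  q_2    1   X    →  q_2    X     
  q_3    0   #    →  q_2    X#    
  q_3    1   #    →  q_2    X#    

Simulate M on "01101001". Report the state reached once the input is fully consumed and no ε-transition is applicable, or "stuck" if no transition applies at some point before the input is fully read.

stuck

(q_0, 01101001, #) ⊢ (q_0, 1101001, XX#) ⊢ (q_0, 101001, X#) ⊢ (q_0, 01001, #) ⊢ (q_0, 1001, XX#) ⊢ (q_0, 001, X#)
No transition for (q_0, 0, top X); M blocks with input 001 remaining.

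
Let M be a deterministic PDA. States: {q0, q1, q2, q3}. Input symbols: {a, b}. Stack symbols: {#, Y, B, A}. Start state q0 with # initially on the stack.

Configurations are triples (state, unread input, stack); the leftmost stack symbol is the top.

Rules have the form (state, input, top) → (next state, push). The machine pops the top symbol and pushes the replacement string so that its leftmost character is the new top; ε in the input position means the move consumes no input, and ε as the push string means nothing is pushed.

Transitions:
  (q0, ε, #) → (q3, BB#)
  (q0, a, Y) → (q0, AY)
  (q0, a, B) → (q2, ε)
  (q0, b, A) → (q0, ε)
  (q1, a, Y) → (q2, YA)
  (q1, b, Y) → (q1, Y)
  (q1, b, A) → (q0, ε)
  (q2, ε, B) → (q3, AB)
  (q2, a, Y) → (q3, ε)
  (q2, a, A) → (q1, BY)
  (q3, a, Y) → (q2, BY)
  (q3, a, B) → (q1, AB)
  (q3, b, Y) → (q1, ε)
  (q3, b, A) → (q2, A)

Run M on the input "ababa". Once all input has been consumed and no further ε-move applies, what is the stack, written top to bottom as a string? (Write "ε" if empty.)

(q0, ababa, #) ⊢ (q3, ababa, BB#) ⊢ (q1, baba, ABB#) ⊢ (q0, aba, BB#) ⊢ (q2, ba, B#) ⊢ (q3, ba, AB#) ⊢ (q2, a, AB#) ⊢ (q1, ε, BYB#)
All input consumed in state q1 with stack BYB#.

BYB#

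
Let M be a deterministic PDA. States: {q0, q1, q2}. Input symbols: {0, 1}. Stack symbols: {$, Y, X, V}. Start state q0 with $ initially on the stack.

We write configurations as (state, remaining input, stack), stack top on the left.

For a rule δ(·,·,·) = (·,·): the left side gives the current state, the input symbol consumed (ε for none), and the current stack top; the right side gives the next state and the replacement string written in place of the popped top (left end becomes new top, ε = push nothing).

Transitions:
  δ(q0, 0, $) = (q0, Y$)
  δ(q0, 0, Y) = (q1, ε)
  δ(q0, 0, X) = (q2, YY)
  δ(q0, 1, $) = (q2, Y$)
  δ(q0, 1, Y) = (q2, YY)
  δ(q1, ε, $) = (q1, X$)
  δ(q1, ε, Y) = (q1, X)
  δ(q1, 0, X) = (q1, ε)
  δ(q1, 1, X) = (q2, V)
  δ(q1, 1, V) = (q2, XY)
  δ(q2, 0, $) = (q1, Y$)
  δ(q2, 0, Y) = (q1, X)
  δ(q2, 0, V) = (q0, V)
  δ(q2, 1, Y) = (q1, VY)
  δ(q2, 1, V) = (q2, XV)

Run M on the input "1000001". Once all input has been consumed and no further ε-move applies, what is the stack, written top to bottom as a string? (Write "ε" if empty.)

(q0, 1000001, $) ⊢ (q2, 000001, Y$) ⊢ (q1, 00001, X$) ⊢ (q1, 0001, $) ⊢ (q1, 0001, X$) ⊢ (q1, 001, $) ⊢ (q1, 001, X$) ⊢ (q1, 01, $) ⊢ (q1, 01, X$) ⊢ (q1, 1, $) ⊢ (q1, 1, X$) ⊢ (q2, ε, V$)
All input consumed in state q2 with stack V$.

V$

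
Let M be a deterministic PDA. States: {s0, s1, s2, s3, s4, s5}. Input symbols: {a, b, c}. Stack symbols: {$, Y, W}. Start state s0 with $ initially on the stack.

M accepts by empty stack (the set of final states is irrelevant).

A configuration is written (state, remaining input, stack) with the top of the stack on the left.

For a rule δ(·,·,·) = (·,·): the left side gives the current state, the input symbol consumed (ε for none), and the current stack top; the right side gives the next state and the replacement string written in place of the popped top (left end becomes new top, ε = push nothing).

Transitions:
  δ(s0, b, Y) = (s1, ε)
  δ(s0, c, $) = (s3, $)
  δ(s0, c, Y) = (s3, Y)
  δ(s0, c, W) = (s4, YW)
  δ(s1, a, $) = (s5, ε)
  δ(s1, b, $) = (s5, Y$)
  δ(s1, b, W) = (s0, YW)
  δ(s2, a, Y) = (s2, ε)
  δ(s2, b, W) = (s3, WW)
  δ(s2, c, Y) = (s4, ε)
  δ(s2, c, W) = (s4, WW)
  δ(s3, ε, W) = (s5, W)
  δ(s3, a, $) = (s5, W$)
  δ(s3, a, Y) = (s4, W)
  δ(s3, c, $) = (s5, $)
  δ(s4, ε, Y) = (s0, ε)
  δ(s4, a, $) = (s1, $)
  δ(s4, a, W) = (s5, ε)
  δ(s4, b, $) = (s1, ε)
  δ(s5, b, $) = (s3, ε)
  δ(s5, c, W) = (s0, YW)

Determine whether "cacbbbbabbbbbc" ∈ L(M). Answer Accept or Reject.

(s0, cacbbbbabbbbbc, $) ⊢ (s3, acbbbbabbbbbc, $) ⊢ (s5, cbbbbabbbbbc, W$) ⊢ (s0, bbbbabbbbbc, YW$) ⊢ (s1, bbbabbbbbc, W$) ⊢ (s0, bbabbbbbc, YW$) ⊢ (s1, babbbbbc, W$) ⊢ (s0, abbbbbc, YW$)
No transition applies at (s0, abbbbbc, YW$); input not fully consumed.

Reject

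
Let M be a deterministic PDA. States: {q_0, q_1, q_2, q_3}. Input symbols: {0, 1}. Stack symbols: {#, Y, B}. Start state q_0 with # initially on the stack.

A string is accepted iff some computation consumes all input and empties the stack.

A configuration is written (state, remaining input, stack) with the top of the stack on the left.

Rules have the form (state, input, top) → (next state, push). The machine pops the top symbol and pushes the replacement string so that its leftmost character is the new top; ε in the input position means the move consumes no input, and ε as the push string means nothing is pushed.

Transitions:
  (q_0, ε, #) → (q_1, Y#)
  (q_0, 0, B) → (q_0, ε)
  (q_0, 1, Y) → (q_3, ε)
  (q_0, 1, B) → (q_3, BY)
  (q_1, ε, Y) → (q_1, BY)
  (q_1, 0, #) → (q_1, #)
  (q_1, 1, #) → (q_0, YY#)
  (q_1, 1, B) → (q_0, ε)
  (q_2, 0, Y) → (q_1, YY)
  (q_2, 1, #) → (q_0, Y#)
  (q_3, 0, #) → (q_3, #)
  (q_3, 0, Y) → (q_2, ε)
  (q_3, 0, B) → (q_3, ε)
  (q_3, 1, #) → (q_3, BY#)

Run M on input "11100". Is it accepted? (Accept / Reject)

Reject

(q_0, 11100, #) ⊢ (q_1, 11100, Y#) ⊢ (q_1, 11100, BY#) ⊢ (q_0, 1100, Y#) ⊢ (q_3, 100, #) ⊢ (q_3, 00, BY#) ⊢ (q_3, 0, Y#) ⊢ (q_2, ε, #)
All input consumed; stack is #, not empty, and no further ε-move applies.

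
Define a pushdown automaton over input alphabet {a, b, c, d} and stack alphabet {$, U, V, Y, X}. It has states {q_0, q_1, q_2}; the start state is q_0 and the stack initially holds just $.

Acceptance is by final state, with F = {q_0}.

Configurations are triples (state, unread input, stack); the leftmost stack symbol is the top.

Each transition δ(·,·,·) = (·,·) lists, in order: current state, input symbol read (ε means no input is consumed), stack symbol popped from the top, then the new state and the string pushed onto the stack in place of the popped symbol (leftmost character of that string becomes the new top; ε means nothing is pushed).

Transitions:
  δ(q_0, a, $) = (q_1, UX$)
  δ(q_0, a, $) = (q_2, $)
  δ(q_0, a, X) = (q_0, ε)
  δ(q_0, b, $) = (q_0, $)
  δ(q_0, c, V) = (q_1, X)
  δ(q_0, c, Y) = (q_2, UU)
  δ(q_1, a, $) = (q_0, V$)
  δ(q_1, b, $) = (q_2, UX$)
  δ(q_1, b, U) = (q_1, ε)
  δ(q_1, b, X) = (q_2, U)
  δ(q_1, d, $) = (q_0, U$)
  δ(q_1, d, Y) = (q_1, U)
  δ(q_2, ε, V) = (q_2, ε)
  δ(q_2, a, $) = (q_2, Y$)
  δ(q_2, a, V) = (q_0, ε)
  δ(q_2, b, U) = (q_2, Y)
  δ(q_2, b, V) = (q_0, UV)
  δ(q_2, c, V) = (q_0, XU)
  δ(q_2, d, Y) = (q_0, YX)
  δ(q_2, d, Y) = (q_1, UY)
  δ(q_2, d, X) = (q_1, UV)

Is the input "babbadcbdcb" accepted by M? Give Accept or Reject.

Reject

No computation consumes all input and reaches a final state.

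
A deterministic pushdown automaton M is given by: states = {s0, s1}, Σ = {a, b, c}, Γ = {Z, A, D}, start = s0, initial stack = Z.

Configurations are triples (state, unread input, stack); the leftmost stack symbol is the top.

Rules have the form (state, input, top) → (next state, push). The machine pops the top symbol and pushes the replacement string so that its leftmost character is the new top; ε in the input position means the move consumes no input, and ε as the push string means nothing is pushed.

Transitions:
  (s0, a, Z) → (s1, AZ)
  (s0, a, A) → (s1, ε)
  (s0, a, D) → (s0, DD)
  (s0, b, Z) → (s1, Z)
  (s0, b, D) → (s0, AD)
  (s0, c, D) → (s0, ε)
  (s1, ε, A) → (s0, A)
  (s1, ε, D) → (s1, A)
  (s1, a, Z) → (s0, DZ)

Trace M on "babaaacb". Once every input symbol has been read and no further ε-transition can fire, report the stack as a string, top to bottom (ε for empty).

(s0, babaaacb, Z)
  read b, top Z: go to s1, push Z → (s1, abaaacb, Z)
  read a, top Z: go to s0, push DZ → (s0, baaacb, DZ)
  read b, top D: go to s0, push AD → (s0, aaacb, ADZ)
  read a, top A: go to s1, push ε → (s1, aacb, DZ)
  ε-move, top D: go to s1, push A → (s1, aacb, AZ)
  ε-move, top A: go to s0, push A → (s0, aacb, AZ)
  read a, top A: go to s1, push ε → (s1, acb, Z)
  read a, top Z: go to s0, push DZ → (s0, cb, DZ)
  read c, top D: go to s0, push ε → (s0, b, Z)
  read b, top Z: go to s1, push Z → (s1, ε, Z)
All input consumed in state s1 with stack Z.

Z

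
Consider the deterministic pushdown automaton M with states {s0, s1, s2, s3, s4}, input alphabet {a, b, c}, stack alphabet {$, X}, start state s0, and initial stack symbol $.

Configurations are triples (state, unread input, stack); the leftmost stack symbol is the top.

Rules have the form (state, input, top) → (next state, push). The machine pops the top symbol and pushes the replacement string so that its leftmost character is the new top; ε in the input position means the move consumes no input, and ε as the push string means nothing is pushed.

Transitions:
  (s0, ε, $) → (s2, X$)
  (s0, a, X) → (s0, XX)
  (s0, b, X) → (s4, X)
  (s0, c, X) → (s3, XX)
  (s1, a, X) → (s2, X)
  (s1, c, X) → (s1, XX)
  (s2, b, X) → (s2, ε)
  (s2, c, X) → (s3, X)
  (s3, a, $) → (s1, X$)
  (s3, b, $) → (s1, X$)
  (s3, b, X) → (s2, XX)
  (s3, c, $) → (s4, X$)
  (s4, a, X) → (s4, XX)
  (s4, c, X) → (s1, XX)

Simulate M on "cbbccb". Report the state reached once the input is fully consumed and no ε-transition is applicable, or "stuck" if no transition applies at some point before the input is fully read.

stuck

(s0, cbbccb, $)
  ε-move, top $: go to s2, push X$ → (s2, cbbccb, X$)
  read c, top X: go to s3, push X → (s3, bbccb, X$)
  read b, top X: go to s2, push XX → (s2, bccb, XX$)
  read b, top X: go to s2, push ε → (s2, ccb, X$)
  read c, top X: go to s3, push X → (s3, cb, X$)
No transition for (s3, c, top X); M blocks with input cb remaining.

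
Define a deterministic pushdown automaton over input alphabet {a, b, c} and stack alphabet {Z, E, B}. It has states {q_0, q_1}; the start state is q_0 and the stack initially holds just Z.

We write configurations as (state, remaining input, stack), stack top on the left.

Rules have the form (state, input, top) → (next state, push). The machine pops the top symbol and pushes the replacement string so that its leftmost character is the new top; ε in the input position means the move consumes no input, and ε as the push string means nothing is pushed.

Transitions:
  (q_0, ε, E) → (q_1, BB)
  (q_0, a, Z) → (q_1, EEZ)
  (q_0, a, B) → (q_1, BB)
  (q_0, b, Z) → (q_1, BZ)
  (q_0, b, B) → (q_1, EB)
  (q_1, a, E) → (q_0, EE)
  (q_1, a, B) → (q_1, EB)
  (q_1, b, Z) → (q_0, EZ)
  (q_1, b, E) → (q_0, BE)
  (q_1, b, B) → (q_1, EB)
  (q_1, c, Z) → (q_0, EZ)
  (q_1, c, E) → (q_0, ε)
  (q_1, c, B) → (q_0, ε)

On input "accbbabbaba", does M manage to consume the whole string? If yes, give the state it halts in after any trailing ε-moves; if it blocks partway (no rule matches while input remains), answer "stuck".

q_1

(q_0, accbbabbaba, Z)
  read a, top Z: go to q_1, push EEZ → (q_1, ccbbabbaba, EEZ)
  read c, top E: go to q_0, push ε → (q_0, cbbabbaba, EZ)
  ε-move, top E: go to q_1, push BB → (q_1, cbbabbaba, BBZ)
  read c, top B: go to q_0, push ε → (q_0, bbabbaba, BZ)
  read b, top B: go to q_1, push EB → (q_1, babbaba, EBZ)
  read b, top E: go to q_0, push BE → (q_0, abbaba, BEBZ)
  read a, top B: go to q_1, push BB → (q_1, bbaba, BBEBZ)
  read b, top B: go to q_1, push EB → (q_1, baba, EBBEBZ)
  read b, top E: go to q_0, push BE → (q_0, aba, BEBBEBZ)
  read a, top B: go to q_1, push BB → (q_1, ba, BBEBBEBZ)
  read b, top B: go to q_1, push EB → (q_1, a, EBBEBBEBZ)
  read a, top E: go to q_0, push EE → (q_0, ε, EEBBEBBEBZ)
  ε-move, top E: go to q_1, push BB → (q_1, ε, BBEBBEBBEBZ)
All input consumed; M is in state q_1.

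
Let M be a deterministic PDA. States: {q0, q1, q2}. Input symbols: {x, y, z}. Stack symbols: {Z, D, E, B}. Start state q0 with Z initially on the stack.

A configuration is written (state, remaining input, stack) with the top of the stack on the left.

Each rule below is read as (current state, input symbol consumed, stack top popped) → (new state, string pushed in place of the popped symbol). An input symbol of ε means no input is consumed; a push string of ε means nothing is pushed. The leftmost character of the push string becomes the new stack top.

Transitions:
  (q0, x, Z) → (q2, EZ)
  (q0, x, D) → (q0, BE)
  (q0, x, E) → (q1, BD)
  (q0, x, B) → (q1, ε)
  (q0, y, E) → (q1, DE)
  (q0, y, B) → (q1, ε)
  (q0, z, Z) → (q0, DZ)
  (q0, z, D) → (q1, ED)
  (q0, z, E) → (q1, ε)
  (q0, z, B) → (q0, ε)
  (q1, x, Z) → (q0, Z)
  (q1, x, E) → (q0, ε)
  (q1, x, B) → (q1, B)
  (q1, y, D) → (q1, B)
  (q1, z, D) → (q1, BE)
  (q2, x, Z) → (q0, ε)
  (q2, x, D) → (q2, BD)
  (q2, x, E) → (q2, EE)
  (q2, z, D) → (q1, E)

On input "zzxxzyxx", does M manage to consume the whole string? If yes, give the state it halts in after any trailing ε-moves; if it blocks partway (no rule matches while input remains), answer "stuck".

stuck

(q0, zzxxzyxx, Z) ⊢ (q0, zxxzyxx, DZ) ⊢ (q1, xxzyxx, EDZ) ⊢ (q0, xzyxx, DZ) ⊢ (q0, zyxx, BEZ) ⊢ (q0, yxx, EZ) ⊢ (q1, xx, DEZ)
No transition for (q1, x, top D); M blocks with input xx remaining.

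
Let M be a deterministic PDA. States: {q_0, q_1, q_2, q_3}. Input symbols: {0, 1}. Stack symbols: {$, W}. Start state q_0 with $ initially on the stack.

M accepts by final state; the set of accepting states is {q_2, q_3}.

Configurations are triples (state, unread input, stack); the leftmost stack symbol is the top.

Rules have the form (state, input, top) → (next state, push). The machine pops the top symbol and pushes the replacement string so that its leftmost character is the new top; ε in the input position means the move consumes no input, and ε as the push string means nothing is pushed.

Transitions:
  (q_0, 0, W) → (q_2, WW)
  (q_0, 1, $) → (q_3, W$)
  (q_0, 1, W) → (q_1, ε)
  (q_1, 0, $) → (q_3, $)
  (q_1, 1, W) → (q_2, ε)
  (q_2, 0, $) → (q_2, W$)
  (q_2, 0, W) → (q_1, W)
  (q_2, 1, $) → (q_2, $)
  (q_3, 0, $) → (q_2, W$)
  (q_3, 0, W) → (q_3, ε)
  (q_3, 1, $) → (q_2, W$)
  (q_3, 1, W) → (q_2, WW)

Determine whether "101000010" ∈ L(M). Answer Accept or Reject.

Reject

(q_0, 101000010, $)
  read 1, top $: go to q_3, push W$ → (q_3, 01000010, W$)
  read 0, top W: go to q_3, push ε → (q_3, 1000010, $)
  read 1, top $: go to q_2, push W$ → (q_2, 000010, W$)
  read 0, top W: go to q_1, push W → (q_1, 00010, W$)
No transition applies at (q_1, 00010, W$); input not fully consumed.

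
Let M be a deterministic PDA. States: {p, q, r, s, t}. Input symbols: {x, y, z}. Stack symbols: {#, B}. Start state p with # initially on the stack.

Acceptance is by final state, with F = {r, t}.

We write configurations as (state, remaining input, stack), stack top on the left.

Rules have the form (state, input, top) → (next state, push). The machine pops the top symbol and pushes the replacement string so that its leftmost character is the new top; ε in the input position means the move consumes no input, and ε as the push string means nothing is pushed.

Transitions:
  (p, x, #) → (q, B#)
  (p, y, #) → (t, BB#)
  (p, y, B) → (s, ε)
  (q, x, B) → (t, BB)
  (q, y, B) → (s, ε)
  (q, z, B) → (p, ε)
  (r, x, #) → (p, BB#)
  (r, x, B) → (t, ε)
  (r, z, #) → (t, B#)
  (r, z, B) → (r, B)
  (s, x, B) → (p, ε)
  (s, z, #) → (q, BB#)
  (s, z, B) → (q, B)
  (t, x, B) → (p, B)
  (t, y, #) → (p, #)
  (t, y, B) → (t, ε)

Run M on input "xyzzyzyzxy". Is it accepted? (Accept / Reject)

(p, xyzzyzyzxy, #)
  read x, top #: go to q, push B# → (q, yzzyzyzxy, B#)
  read y, top B: go to s, push ε → (s, zzyzyzxy, #)
  read z, top #: go to q, push BB# → (q, zyzyzxy, BB#)
  read z, top B: go to p, push ε → (p, yzyzxy, B#)
  read y, top B: go to s, push ε → (s, zyzxy, #)
  read z, top #: go to q, push BB# → (q, yzxy, BB#)
  read y, top B: go to s, push ε → (s, zxy, B#)
  read z, top B: go to q, push B → (q, xy, B#)
  read x, top B: go to t, push BB → (t, y, BB#)
  read y, top B: go to t, push ε → (t, ε, B#)
All input consumed; state t ∈ F.

Accept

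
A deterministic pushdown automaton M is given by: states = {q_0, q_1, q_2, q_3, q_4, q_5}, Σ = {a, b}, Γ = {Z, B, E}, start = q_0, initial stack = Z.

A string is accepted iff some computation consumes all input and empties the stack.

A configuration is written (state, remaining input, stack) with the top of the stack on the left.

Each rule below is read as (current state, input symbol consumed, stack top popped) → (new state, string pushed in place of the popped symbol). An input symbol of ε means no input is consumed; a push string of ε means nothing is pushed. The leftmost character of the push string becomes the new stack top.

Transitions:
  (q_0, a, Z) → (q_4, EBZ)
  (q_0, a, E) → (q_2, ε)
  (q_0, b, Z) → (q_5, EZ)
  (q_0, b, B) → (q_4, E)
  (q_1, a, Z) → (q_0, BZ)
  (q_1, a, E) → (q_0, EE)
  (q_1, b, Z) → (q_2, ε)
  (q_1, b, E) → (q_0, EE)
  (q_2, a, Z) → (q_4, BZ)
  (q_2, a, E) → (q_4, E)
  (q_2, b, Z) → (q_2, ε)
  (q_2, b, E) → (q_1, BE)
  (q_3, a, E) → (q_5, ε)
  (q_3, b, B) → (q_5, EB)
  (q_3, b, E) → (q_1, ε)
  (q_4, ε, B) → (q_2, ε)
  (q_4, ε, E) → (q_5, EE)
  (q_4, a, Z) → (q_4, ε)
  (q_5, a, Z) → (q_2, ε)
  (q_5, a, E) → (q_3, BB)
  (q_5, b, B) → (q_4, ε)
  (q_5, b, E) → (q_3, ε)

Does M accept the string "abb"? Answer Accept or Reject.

(q_0, abb, Z) ⊢ (q_4, bb, EBZ) ⊢ (q_5, bb, EEBZ) ⊢ (q_3, b, EBZ) ⊢ (q_1, ε, BZ)
All input consumed; stack is BZ, not empty, and no further ε-move applies.

Reject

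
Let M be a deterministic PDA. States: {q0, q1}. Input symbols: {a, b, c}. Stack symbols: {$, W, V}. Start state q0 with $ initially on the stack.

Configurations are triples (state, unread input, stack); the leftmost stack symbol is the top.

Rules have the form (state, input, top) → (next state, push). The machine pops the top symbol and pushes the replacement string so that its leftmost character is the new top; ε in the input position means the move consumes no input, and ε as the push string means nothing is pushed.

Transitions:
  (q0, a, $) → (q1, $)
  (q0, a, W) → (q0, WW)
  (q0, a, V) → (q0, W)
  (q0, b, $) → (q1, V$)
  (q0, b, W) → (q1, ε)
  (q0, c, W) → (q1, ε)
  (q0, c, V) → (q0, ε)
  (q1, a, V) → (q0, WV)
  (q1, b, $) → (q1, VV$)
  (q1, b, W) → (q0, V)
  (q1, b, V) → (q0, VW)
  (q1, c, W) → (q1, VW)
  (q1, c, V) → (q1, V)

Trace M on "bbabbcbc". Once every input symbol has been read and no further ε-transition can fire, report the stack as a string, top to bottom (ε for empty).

(q0, bbabbcbc, $) ⊢ (q1, babbcbc, V$) ⊢ (q0, abbcbc, VW$) ⊢ (q0, bbcbc, WW$) ⊢ (q1, bcbc, W$) ⊢ (q0, cbc, V$) ⊢ (q0, bc, $) ⊢ (q1, c, V$) ⊢ (q1, ε, V$)
All input consumed in state q1 with stack V$.

V$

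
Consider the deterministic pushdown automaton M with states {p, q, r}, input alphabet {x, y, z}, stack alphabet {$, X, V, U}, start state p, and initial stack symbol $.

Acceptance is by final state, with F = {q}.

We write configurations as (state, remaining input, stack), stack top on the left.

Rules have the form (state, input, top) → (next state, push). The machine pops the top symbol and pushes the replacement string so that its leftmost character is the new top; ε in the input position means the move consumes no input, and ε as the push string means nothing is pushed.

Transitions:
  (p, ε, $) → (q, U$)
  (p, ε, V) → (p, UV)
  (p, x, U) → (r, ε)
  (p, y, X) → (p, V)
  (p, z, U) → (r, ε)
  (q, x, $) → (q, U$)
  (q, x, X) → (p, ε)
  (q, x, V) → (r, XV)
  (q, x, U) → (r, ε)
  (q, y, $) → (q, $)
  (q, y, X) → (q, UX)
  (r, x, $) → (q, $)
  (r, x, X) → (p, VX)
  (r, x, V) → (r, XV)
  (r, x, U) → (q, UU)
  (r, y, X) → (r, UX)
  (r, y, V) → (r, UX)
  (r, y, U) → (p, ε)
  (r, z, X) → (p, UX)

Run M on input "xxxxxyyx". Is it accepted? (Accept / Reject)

Accept

(p, xxxxxyyx, $)
  ε-move, top $: go to q, push U$ → (q, xxxxxyyx, U$)
  read x, top U: go to r, push ε → (r, xxxxyyx, $)
  read x, top $: go to q, push $ → (q, xxxyyx, $)
  read x, top $: go to q, push U$ → (q, xxyyx, U$)
  read x, top U: go to r, push ε → (r, xyyx, $)
  read x, top $: go to q, push $ → (q, yyx, $)
  read y, top $: go to q, push $ → (q, yx, $)
  read y, top $: go to q, push $ → (q, x, $)
  read x, top $: go to q, push U$ → (q, ε, U$)
All input consumed; state q ∈ F.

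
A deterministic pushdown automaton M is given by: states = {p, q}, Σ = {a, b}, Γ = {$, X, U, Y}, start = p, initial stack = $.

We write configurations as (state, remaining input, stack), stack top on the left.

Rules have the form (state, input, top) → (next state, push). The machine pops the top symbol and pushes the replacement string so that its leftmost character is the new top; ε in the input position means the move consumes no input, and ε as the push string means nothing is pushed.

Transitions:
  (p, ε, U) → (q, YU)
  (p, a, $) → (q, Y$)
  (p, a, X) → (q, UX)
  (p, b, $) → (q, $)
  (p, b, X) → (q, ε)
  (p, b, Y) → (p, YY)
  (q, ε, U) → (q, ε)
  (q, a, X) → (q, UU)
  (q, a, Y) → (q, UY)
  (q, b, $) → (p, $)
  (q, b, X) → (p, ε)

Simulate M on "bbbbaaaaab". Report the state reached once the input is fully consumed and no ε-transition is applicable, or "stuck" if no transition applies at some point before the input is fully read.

(p, bbbbaaaaab, $) ⊢ (q, bbbaaaaab, $) ⊢ (p, bbaaaaab, $) ⊢ (q, baaaaab, $) ⊢ (p, aaaaab, $) ⊢ (q, aaaab, Y$) ⊢ (q, aaab, UY$) ⊢ (q, aaab, Y$) ⊢ (q, aab, UY$) ⊢ (q, aab, Y$) ⊢ (q, ab, UY$) ⊢ (q, ab, Y$) ⊢ (q, b, UY$) ⊢ (q, b, Y$)
No transition for (q, b, top Y); M blocks with input b remaining.

stuck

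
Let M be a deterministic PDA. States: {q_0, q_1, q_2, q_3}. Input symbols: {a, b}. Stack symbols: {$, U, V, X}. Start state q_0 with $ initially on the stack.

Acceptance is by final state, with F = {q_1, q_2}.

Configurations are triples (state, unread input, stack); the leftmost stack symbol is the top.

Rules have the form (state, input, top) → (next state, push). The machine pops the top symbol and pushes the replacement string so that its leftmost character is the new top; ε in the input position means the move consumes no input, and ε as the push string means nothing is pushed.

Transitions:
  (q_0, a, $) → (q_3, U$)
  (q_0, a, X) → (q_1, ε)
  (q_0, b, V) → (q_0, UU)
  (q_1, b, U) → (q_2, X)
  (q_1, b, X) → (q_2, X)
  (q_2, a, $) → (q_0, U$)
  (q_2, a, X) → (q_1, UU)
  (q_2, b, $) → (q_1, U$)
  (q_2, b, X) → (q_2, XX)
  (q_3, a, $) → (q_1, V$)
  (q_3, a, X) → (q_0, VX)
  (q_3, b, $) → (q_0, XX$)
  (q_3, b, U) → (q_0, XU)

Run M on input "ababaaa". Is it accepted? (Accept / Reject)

Reject

(q_0, ababaaa, $)
  read a, top $: go to q_3, push U$ → (q_3, babaaa, U$)
  read b, top U: go to q_0, push XU → (q_0, abaaa, XU$)
  read a, top X: go to q_1, push ε → (q_1, baaa, U$)
  read b, top U: go to q_2, push X → (q_2, aaa, X$)
  read a, top X: go to q_1, push UU → (q_1, aa, UU$)
No transition applies at (q_1, aa, UU$); input not fully consumed.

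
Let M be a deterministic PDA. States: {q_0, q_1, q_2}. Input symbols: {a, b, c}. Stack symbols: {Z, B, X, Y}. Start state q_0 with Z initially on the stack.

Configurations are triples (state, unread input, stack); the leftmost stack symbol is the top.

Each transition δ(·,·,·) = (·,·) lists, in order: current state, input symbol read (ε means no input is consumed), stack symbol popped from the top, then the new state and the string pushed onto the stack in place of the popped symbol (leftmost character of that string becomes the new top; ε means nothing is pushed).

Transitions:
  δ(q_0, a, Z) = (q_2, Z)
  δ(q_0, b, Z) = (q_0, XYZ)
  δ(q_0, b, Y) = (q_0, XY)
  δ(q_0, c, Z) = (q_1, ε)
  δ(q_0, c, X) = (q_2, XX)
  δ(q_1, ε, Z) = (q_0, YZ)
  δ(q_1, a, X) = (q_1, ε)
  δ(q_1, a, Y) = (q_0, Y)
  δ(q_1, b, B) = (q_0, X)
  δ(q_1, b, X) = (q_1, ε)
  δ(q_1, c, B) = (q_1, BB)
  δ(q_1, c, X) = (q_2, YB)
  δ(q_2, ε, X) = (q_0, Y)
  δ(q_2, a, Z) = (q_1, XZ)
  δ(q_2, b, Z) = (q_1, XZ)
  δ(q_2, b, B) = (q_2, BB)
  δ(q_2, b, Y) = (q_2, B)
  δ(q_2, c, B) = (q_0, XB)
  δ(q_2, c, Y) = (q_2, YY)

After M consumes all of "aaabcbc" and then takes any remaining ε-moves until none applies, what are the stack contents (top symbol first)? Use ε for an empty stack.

YXYXYZ

(q_0, aaabcbc, Z)
  read a, top Z: go to q_2, push Z → (q_2, aabcbc, Z)
  read a, top Z: go to q_1, push XZ → (q_1, abcbc, XZ)
  read a, top X: go to q_1, push ε → (q_1, bcbc, Z)
  ε-move, top Z: go to q_0, push YZ → (q_0, bcbc, YZ)
  read b, top Y: go to q_0, push XY → (q_0, cbc, XYZ)
  read c, top X: go to q_2, push XX → (q_2, bc, XXYZ)
  ε-move, top X: go to q_0, push Y → (q_0, bc, YXYZ)
  read b, top Y: go to q_0, push XY → (q_0, c, XYXYZ)
  read c, top X: go to q_2, push XX → (q_2, ε, XXYXYZ)
  ε-move, top X: go to q_0, push Y → (q_0, ε, YXYXYZ)
All input consumed in state q_0 with stack YXYXYZ.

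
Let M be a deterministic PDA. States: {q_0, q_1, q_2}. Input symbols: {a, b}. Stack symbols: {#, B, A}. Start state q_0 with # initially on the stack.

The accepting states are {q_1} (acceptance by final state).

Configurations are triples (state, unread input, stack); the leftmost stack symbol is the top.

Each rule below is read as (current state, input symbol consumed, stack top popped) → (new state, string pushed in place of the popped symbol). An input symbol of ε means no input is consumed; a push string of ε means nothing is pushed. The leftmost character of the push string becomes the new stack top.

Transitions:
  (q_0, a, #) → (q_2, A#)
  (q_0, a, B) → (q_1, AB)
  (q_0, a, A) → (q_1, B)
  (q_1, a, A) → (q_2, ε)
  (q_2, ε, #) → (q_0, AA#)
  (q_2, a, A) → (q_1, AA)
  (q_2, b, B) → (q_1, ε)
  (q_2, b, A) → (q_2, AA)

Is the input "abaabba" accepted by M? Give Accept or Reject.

Accept

(q_0, abaabba, #)
  read a, top #: go to q_2, push A# → (q_2, baabba, A#)
  read b, top A: go to q_2, push AA → (q_2, aabba, AA#)
  read a, top A: go to q_1, push AA → (q_1, abba, AAA#)
  read a, top A: go to q_2, push ε → (q_2, bba, AA#)
  read b, top A: go to q_2, push AA → (q_2, ba, AAA#)
  read b, top A: go to q_2, push AA → (q_2, a, AAAA#)
  read a, top A: go to q_1, push AA → (q_1, ε, AAAAA#)
All input consumed; state q_1 ∈ F.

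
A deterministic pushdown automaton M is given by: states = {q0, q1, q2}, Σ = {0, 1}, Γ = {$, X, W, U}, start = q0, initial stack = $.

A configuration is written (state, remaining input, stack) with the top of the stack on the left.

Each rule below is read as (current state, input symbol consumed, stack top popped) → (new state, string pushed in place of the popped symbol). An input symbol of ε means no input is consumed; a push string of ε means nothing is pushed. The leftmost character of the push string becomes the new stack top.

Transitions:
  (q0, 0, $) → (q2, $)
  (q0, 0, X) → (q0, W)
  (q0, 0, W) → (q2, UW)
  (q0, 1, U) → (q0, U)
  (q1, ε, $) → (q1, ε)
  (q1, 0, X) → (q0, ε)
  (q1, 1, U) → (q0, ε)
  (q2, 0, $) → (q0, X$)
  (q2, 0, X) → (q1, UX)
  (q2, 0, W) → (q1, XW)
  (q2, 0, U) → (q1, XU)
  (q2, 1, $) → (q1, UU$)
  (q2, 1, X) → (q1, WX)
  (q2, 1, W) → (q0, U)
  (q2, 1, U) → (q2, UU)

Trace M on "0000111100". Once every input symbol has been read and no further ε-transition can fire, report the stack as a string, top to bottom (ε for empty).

UUUUUW$

(q0, 0000111100, $)
  read 0, top $: go to q2, push $ → (q2, 000111100, $)
  read 0, top $: go to q0, push X$ → (q0, 00111100, X$)
  read 0, top X: go to q0, push W → (q0, 0111100, W$)
  read 0, top W: go to q2, push UW → (q2, 111100, UW$)
  read 1, top U: go to q2, push UU → (q2, 11100, UUW$)
  read 1, top U: go to q2, push UU → (q2, 1100, UUUW$)
  read 1, top U: go to q2, push UU → (q2, 100, UUUUW$)
  read 1, top U: go to q2, push UU → (q2, 00, UUUUUW$)
  read 0, top U: go to q1, push XU → (q1, 0, XUUUUUW$)
  read 0, top X: go to q0, push ε → (q0, ε, UUUUUW$)
All input consumed in state q0 with stack UUUUUW$.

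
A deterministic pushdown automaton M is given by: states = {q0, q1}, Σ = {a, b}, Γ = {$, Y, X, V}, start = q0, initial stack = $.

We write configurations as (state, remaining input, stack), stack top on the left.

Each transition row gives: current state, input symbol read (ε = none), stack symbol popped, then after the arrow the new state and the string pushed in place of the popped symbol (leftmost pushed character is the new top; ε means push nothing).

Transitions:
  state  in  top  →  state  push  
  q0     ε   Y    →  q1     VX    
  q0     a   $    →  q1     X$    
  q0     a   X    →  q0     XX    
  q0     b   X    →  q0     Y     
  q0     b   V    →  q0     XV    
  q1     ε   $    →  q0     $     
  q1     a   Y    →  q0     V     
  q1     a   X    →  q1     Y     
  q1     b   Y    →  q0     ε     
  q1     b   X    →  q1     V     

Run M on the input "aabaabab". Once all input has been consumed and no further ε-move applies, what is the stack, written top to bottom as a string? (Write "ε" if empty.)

V$

(q0, aabaabab, $)
  read a, top $: go to q1, push X$ → (q1, abaabab, X$)
  read a, top X: go to q1, push Y → (q1, baabab, Y$)
  read b, top Y: go to q0, push ε → (q0, aabab, $)
  read a, top $: go to q1, push X$ → (q1, abab, X$)
  read a, top X: go to q1, push Y → (q1, bab, Y$)
  read b, top Y: go to q0, push ε → (q0, ab, $)
  read a, top $: go to q1, push X$ → (q1, b, X$)
  read b, top X: go to q1, push V → (q1, ε, V$)
All input consumed in state q1 with stack V$.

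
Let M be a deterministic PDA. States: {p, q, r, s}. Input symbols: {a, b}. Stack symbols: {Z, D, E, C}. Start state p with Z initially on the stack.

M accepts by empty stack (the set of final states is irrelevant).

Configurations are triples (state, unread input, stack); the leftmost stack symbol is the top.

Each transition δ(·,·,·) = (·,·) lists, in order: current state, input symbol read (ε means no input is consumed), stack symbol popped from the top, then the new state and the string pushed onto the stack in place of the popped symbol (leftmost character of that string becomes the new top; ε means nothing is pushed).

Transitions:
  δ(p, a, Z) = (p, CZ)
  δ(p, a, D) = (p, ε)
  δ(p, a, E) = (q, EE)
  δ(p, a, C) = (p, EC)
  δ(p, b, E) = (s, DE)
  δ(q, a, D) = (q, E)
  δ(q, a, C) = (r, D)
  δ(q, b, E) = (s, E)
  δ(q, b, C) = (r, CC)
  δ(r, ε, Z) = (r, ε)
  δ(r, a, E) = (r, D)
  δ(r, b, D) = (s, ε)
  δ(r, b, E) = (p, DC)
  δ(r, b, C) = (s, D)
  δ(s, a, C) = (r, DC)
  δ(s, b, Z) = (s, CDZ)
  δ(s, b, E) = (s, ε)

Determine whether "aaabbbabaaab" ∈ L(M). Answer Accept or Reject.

Reject

(p, aaabbbabaaab, Z)
  read a, top Z: go to p, push CZ → (p, aabbbabaaab, CZ)
  read a, top C: go to p, push EC → (p, abbbabaaab, ECZ)
  read a, top E: go to q, push EE → (q, bbbabaaab, EECZ)
  read b, top E: go to s, push E → (s, bbabaaab, EECZ)
  read b, top E: go to s, push ε → (s, babaaab, ECZ)
  read b, top E: go to s, push ε → (s, abaaab, CZ)
  read a, top C: go to r, push DC → (r, baaab, DCZ)
  read b, top D: go to s, push ε → (s, aaab, CZ)
  read a, top C: go to r, push DC → (r, aab, DCZ)
No transition applies at (r, aab, DCZ); input not fully consumed.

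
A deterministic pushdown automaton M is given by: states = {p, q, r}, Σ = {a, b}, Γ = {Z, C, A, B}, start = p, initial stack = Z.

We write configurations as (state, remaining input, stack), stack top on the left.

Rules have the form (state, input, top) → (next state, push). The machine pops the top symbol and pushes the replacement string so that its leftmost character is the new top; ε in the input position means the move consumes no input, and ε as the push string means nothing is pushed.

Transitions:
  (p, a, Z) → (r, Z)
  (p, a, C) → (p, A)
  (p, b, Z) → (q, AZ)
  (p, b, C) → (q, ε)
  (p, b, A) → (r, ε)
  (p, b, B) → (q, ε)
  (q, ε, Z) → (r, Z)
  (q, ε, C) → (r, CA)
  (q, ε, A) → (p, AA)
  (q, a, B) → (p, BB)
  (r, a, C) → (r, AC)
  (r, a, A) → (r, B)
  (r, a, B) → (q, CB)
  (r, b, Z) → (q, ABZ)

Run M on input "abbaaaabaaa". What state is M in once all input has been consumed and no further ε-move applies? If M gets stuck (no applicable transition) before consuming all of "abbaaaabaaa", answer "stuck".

(p, abbaaaabaaa, Z)
  read a, top Z: go to r, push Z → (r, bbaaaabaaa, Z)
  read b, top Z: go to q, push ABZ → (q, baaaabaaa, ABZ)
  ε-move, top A: go to p, push AA → (p, baaaabaaa, AABZ)
  read b, top A: go to r, push ε → (r, aaaabaaa, ABZ)
  read a, top A: go to r, push B → (r, aaabaaa, BBZ)
  read a, top B: go to q, push CB → (q, aabaaa, CBBZ)
  ε-move, top C: go to r, push CA → (r, aabaaa, CABBZ)
  read a, top C: go to r, push AC → (r, abaaa, ACABBZ)
  read a, top A: go to r, push B → (r, baaa, BCABBZ)
No transition for (r, b, top B); M blocks with input baaa remaining.

stuck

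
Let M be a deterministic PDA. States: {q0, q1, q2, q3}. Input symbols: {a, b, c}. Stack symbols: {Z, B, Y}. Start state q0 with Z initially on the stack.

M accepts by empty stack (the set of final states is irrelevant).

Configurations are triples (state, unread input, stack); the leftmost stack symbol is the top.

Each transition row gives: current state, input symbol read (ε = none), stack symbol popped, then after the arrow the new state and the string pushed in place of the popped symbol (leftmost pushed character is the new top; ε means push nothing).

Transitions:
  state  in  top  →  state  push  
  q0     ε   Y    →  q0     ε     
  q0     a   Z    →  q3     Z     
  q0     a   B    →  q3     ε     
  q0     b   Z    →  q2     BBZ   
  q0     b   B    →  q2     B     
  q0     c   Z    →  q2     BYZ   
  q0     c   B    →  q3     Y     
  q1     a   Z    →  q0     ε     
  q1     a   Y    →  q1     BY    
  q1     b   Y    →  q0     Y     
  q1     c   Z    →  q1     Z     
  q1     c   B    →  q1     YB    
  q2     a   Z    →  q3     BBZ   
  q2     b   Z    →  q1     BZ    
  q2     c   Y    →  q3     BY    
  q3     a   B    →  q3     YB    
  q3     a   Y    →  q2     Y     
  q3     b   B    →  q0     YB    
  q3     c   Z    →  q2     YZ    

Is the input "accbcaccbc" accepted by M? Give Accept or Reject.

Reject

(q0, accbcaccbc, Z) ⊢ (q3, ccbcaccbc, Z) ⊢ (q2, cbcaccbc, YZ) ⊢ (q3, bcaccbc, BYZ) ⊢ (q0, caccbc, YBYZ) ⊢ (q0, caccbc, BYZ) ⊢ (q3, accbc, YYZ) ⊢ (q2, ccbc, YYZ) ⊢ (q3, cbc, BYYZ)
No transition applies at (q3, cbc, BYYZ); input not fully consumed.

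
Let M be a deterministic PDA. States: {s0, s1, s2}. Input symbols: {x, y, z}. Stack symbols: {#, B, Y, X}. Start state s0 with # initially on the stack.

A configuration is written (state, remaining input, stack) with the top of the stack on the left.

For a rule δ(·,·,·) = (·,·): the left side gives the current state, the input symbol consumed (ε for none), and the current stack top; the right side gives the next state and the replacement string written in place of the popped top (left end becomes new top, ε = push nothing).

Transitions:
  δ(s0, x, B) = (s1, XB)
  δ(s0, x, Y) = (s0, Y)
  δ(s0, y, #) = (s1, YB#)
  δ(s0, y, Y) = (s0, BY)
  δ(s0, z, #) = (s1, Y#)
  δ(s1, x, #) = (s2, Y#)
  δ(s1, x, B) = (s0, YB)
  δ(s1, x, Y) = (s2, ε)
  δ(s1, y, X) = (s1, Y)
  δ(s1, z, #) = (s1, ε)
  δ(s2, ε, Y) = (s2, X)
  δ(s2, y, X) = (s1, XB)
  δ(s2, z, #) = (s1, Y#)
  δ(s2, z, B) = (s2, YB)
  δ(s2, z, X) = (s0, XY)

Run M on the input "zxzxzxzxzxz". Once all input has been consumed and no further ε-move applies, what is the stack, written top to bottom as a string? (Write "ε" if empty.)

(s0, zxzxzxzxzxz, #) ⊢ (s1, xzxzxzxzxz, Y#) ⊢ (s2, zxzxzxzxz, #) ⊢ (s1, xzxzxzxz, Y#) ⊢ (s2, zxzxzxz, #) ⊢ (s1, xzxzxz, Y#) ⊢ (s2, zxzxz, #) ⊢ (s1, xzxz, Y#) ⊢ (s2, zxz, #) ⊢ (s1, xz, Y#) ⊢ (s2, z, #) ⊢ (s1, ε, Y#)
All input consumed in state s1 with stack Y#.

Y#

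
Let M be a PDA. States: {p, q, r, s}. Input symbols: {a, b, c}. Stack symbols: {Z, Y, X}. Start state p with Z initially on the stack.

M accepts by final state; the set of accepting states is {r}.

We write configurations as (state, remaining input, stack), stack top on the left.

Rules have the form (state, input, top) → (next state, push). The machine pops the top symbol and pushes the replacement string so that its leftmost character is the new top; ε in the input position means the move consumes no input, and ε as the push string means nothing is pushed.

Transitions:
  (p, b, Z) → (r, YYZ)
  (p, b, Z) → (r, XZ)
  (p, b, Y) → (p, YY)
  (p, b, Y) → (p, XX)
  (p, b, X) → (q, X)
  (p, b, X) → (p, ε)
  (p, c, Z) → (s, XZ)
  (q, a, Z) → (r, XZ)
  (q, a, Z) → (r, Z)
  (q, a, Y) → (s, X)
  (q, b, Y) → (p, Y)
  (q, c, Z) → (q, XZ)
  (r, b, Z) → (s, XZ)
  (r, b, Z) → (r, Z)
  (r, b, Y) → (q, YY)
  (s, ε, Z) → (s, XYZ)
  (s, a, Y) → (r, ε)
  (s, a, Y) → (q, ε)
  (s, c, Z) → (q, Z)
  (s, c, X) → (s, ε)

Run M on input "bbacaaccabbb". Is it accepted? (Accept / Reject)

Accept

One accepting computation: (p, bbacaaccabbb, Z) ⊢ (r, bacaaccabbb, YYZ) ⊢ (q, acaaccabbb, YYYZ) ⊢ (s, caaccabbb, XYYZ) ⊢ (s, aaccabbb, YYZ) ⊢ (q, accabbb, YZ) ⊢ (s, ccabbb, XZ) ⊢ (s, cabbb, Z) ⊢ (q, abbb, Z) ⊢ (r, bbb, Z) ⊢ (r, bb, Z) ⊢ (r, b, Z) ⊢ (r, ε, Z)
All input consumed and state r ∈ F.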